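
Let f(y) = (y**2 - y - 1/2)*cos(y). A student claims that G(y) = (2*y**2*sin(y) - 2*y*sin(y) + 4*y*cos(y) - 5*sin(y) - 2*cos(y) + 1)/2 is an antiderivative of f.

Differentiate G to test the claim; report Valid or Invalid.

d/dy[G] = y**2*cos(y) - y*cos(y) - cos(y)/2
This equals f(y) exactly, so the claim holds.

Valid. The derivative of G reproduces f.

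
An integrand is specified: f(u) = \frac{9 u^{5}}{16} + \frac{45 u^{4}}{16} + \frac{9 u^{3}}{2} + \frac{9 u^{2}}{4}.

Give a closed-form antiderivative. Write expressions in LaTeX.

The substitution w = \frac{u^{2}}{2} + u works: f is exactly (dF/dw)*(dw/du) for that inner function.
Check: d/du[\frac{3 u^{3} \left(u + 2\right)^{3}}{32}] = \frac{9 u^{5}}{16} + \frac{45 u^{4}}{16} + \frac{9 u^{3}}{2} + \frac{9 u^{2}}{4} = f(u).

An antiderivative is F(u) = \frac{3 u^{3} \left(u + 2\right)^{3}}{32}.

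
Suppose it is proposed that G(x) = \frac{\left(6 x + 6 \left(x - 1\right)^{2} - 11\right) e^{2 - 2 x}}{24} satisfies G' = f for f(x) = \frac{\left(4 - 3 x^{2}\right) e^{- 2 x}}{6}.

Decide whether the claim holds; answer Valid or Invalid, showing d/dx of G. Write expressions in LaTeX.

Invalid: d/dx[G] - f = \frac{\left(- 3 x^{2} + \frac{3 x^{2}}{e^{2}} + 6 x - \frac{4}{e^{2}} + 1\right) e^{2} e^{- 2 x}}{6}, which is not 0.

d/dx[G] = \frac{\left(- 3 x^{2} + 6 x + 1\right) e^{2} e^{- 2 x}}{6}
d/dx[G] - f(x) = \frac{\left(- 3 x^{2} + \frac{3 x^{2}}{e^{2}} + 6 x - \frac{4}{e^{2}} + 1\right) e^{2} e^{- 2 x}}{6} != 0.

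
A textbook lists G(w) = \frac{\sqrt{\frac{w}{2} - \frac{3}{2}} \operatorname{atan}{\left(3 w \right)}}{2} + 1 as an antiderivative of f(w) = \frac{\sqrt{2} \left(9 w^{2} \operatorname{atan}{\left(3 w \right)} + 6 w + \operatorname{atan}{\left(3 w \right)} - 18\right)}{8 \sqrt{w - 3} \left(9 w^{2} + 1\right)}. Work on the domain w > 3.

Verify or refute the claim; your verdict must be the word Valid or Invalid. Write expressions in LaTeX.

d/dw[G] = \frac{9 \sqrt{2} w^{2} \operatorname{atan}{\left(3 w \right)} + 6 \sqrt{2} w + \sqrt{2} \operatorname{atan}{\left(3 w \right)} - 18 \sqrt{2}}{72 w^{2} \sqrt{w - 3} + 8 \sqrt{w - 3}}
This equals f(w) exactly, so the claim holds.

Valid - differentiating G returns exactly f.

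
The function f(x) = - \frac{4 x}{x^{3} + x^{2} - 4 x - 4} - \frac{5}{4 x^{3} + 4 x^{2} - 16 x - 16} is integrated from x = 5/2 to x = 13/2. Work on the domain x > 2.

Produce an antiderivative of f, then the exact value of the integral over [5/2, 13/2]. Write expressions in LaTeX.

Factor the denominator (4 \left(x - 2\right) \left(x + 1\right) \left(x + 2\right)) and decompose: f = \frac{27}{16 \left(x + 2\right)} - \frac{11}{12 \left(x + 1\right)} - \frac{37}{48 \left(x - 2\right)}; each piece integrates to a log, atan, or power term.
F(x) = - \frac{37 \log{\left(x - 2 \right)}}{48} - \frac{11 \log{\left(x + 1 \right)}}{12} + \frac{27 \log{\left(x + 2 \right)}}{16} is an antiderivative of f.
Check: d/dx[- \frac{37 \log{\left(x - 2 \right)}}{48} - \frac{11 \log{\left(x + 1 \right)}}{12} + \frac{27 \log{\left(x + 2 \right)}}{16}] = \frac{- 16 x - 5}{4 x^{3} + 4 x^{2} - 16 x - 16}, which equals f(x).
F(13/2) = - \frac{11 \log{\left(\frac{15}{2} \right)}}{12} - \frac{37 \log{\left(\frac{9}{2} \right)}}{48} + \frac{27 \log{\left(\frac{17}{2} \right)}}{16}; F(5/2) = - \frac{11 \log{\left(\frac{7}{2} \right)}}{12} + \frac{37 \log{\left(2 \right)}}{48} + \frac{27 \log{\left(\frac{9}{2} \right)}}{16}.
Integral = F(13/2) - F(5/2) = - \frac{59 \log{\left(\frac{9}{2} \right)}}{24} - \frac{11 \log{\left(\frac{15}{2} \right)}}{12} - \frac{37 \log{\left(2 \right)}}{48} + \frac{11 \log{\left(\frac{7}{2} \right)}}{12} + \frac{27 \log{\left(\frac{17}{2} \right)}}{16}.

Antiderivative: F(x) = - \frac{37 \log{\left(x - 2 \right)}}{48} - \frac{11 \log{\left(x + 1 \right)}}{12} + \frac{27 \log{\left(x + 2 \right)}}{16}; value = - \frac{59 \log{\left(\frac{9}{2} \right)}}{24} - \frac{11 \log{\left(\frac{15}{2} \right)}}{12} - \frac{37 \log{\left(2 \right)}}{48} + \frac{11 \log{\left(\frac{7}{2} \right)}}{12} + \frac{27 \log{\left(\frac{17}{2} \right)}}{16}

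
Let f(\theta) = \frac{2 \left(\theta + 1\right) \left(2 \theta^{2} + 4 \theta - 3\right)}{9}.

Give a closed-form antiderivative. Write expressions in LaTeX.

An antiderivative is F(\theta) = \frac{\theta^{4}}{9} + \frac{4 \theta^{3}}{9} + \frac{\theta^{2}}{9} - \frac{2 \theta}{3}.

The substitution u = \frac{\theta^{2}}{3} + \frac{2 \theta}{3} - \frac{1}{2} works: f is exactly (dF/du)*(du/d\theta) for that inner function.
Check: d/d\theta[\frac{\theta^{4}}{9} + \frac{4 \theta^{3}}{9} + \frac{\theta^{2}}{9} - \frac{2 \theta}{3}] = \frac{4 \theta^{3}}{9} + \frac{4 \theta^{2}}{3} + \frac{2 \theta}{9} - \frac{2}{3}, which equals f(\theta).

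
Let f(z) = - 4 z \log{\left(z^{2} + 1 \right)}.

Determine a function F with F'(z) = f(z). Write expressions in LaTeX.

A first test for any F(z): its z-derivative must equal f(z) identically.
Check: d/dz[- 2 z^{2} \log{\left(z^{2} + 1 \right)} + 2 z^{2} - 2 \log{\left(z^{2} + 1 \right)}] = - 4 z \log{\left(z^{2} + 1 \right)} = f(z).

An antiderivative is F(z) = - 2 z^{2} \log{\left(z^{2} + 1 \right)} + 2 z^{2} - 2 \log{\left(z^{2} + 1 \right)}.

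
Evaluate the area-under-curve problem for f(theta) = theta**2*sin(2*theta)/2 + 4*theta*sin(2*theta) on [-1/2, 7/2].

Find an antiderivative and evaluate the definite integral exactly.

The integrand splits into summands that can be handled one at a time.
F(theta) = -theta**2*cos(2*theta)/4 + theta*sin(2*theta)/4 - 2*theta*cos(2*theta) + sin(2*theta) + cos(2*theta)/8 is an antiderivative of f.
Check: d/dtheta[-theta**2*cos(2*theta)/4 + theta*sin(2*theta)/4 - 2*theta*cos(2*theta) + sin(2*theta) + cos(2*theta)/8] = theta**2*sin(2*theta)/2 + 4*theta*sin(2*theta) = f(theta).
F(7/2) = -159*cos(7)/16 + 15*sin(7)/8; F(-1/2) = -7*sin(1)/8 + 17*cos(1)/16.
Integral = F(7/2) - F(-1/2) = -159*cos(7)/16 - 17*cos(1)/16 + 7*sin(1)/8 + 15*sin(7)/8.

Antiderivative: F(theta) = -theta**2*cos(2*theta)/4 + theta*sin(2*theta)/4 - 2*theta*cos(2*theta) + sin(2*theta) + cos(2*theta)/8; value = -159*cos(7)/16 - 17*cos(1)/16 + 7*sin(1)/8 + 15*sin(7)/8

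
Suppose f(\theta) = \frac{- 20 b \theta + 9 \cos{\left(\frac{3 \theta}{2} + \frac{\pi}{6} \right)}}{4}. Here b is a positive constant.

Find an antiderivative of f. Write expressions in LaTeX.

For F(\theta) to be correct the identity F'(\theta) - f(\theta) = 0 must hold.
Check: d/d\theta[\frac{- 5 b \theta^{2} + 3 \sin{\left(\frac{3 \theta}{2} + \frac{\pi}{6} \right)}}{2}] = - 5 b \theta + \frac{9 \cos{\left(\frac{3 \theta}{2} + \frac{\pi}{6} \right)}}{4}, which equals f(\theta).

An antiderivative is F(\theta) = \frac{- 5 b \theta^{2} + 3 \sin{\left(\frac{3 \theta}{2} + \frac{\pi}{6} \right)}}{2}.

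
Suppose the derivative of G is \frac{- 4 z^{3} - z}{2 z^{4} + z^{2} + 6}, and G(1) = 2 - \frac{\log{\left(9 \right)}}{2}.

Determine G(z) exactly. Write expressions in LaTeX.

G'(z) matches the chain-rule pattern g'(h)*h' with inner function h(z) = 2 z^{4} + z^{2} + 6; substituting u = h(z) collapses the integral.
A general antiderivative is - \frac{\log{\left(2 z^{4} + z^{2} + 6 \right)}}{2} + C.
The condition gives C = 2 - \frac{\log{\left(9 \right)}}{2} - (- \frac{\log{\left(9 \right)}}{2}) = 2.
So G(z) = 2 - \frac{\log{\left(2 z^{4} + z^{2} + 6 \right)}}{2}.
Check: d/dz[2 - \frac{\log{\left(2 z^{4} + z^{2} + 6 \right)}}{2}] = \frac{- 4 z^{3} - z}{2 z^{4} + z^{2} + 6} = G'(z).

G(z) = 2 - \frac{\log{\left(2 z^{4} + z^{2} + 6 \right)}}{2}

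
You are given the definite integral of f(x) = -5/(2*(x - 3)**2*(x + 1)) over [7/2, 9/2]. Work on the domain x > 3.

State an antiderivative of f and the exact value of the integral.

Antiderivative: F(x) = (5*x*log(x - 3) - 5*x*log(x + 1) - 15*log(x - 3) + 15*log(x + 1) + 20)/(32*x - 96); value = -5/6 - 5*log(11/2)/32 + 5*log(3/2)/32 + 5*log(2)/32 + 5*log(9/2)/32

Factor the denominator (2*(x - 3)**2*(x + 1)) and decompose: f = -5/(32*(x + 1)) + 5/(32*(x - 3)) - 5/(8*(x - 3)**2); each piece integrates to a log, atan, or power term.
F(x) = (5*x*log(x - 3) - 5*x*log(x + 1) - 15*log(x - 3) + 15*log(x + 1) + 20)/(32*x - 96) is an antiderivative of f.
Check: d/dx[(5*x*log(x - 3) - 5*x*log(x + 1) - 15*log(x - 3) + 15*log(x + 1) + 20)/(32*x - 96)] = -5/(2*x**3 - 10*x**2 + 6*x + 18), which equals f(x).
F(9/2) = -5*log(11/2)/32 + 5*log(3/2)/32 + 5/12; F(7/2) = -5*log(9/2)/32 - 5*log(2)/32 + 5/4.
Integral = F(9/2) - F(7/2) = -5/6 - 5*log(11/2)/32 + 5*log(3/2)/32 + 5*log(2)/32 + 5*log(9/2)/32.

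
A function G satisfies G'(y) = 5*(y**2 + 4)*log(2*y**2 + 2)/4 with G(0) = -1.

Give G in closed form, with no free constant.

G(y) = (-10*y**3 + 15*y*(y**2 + 12)*log(2*y**2 + 2) - 330*y + 330*atan(y) - 36)/36

Whatever form G(y) takes, its d/dy must return the stated G'(y).
A general antiderivative is -5*y**3/18 - 55*y/6 + (5*y**3/12 + 5*y)*log(2*y**2 + 2) + 55*atan(y)/6 + C.
The condition gives C = -1 - (0) = -1.
So G(y) = (-10*y**3 + 15*y*(y**2 + 12)*log(2*y**2 + 2) - 330*y + 330*atan(y) - 36)/36.
Check: d/dy[(-10*y**3 + 15*y*(y**2 + 12)*log(2*y**2 + 2) - 330*y + 330*atan(y) - 36)/36] = 5*y**2*log(y**2 + 1)/4 + 5*y**2*log(2)/4 + 5*log(y**2 + 1) + 5*log(2), which equals G'(y).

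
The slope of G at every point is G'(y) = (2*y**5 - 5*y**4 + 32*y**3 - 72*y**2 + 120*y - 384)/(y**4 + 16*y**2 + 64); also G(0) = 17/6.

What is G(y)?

Check a candidate G(y) by differentiating: d/dy[G] must match the given G'(y).
A general antiderivative is y**2 - 5*y + (2 - 4*y)/(y**2/2 + 4) + 1/3 + C.
The condition gives C = 17/6 - (5/6) = 2.
So G(y) = (3*y**4 - 15*y**3 + 31*y**2 - 144*y + 68)/(3*y**2 + 24).
Check: d/dy[(3*y**4 - 15*y**3 + 31*y**2 - 144*y + 68)/(3*y**2 + 24)] = (2*y**5 - 5*y**4 + 32*y**3 - 72*y**2 + 120*y - 384)/(y**4 + 16*y**2 + 64) = G'(y).

G(y) = (3*y**4 - 15*y**3 + 31*y**2 - 144*y + 68)/(3*y**2 + 24)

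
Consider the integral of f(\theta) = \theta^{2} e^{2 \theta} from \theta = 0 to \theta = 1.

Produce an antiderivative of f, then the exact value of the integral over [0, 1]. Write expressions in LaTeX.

Antiderivative: F(\theta) = \frac{\left(2 \theta^{2} - 2 \theta + 1\right) e^{2 \theta}}{4}; value = - \frac{1}{4} + \frac{e^{2}}{4}

f has the shape u'v + uv' for u = \frac{\theta^{2}}{2} - \frac{\theta}{2} + \frac{1}{4} and v = e^{2 \theta} — it is the derivative of the product u*v.
F(\theta) = \frac{\left(2 \theta^{2} - 2 \theta + 1\right) e^{2 \theta}}{4} is an antiderivative of f.
Check: d/d\theta[\frac{\left(2 \theta^{2} - 2 \theta + 1\right) e^{2 \theta}}{4}] = \theta^{2} e^{2 \theta} = f(\theta).
F(1) = \frac{e^{2}}{4}; F(0) = \frac{1}{4}.
Integral = F(1) - F(0) = - \frac{1}{4} + \frac{e^{2}}{4}.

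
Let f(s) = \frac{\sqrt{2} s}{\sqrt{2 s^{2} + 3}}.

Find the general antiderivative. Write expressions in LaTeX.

F(s) = \frac{\sqrt{2} \sqrt{2 s^{2} + 3}}{2} + C

The substitution u = 4 s^{2} + 6 works: f is exactly (dF/du)*(du/ds) for that inner function.
Check: d/ds[\frac{\sqrt{2} \sqrt{2 s^{2} + 3}}{2}] = \frac{\sqrt{2} s}{\sqrt{2 s^{2} + 3}} = f(s).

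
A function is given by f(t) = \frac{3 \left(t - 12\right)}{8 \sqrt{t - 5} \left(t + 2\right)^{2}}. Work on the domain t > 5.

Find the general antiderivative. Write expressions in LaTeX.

F(t) = - \frac{3 \sqrt{t - 5}}{4 t + 8} + C

f has the shape u'v + uv' for u = - \frac{3 \sqrt{t - 5}}{4} and v = \frac{1}{t + 2} — it is the derivative of the product u*v.
Check: d/dt[- \frac{3 \sqrt{t - 5}}{4 t + 8}] = \frac{3 t - 36}{8 t^{2} \sqrt{t - 5} + 32 t \sqrt{t - 5} + 32 \sqrt{t - 5}}, which equals f(t).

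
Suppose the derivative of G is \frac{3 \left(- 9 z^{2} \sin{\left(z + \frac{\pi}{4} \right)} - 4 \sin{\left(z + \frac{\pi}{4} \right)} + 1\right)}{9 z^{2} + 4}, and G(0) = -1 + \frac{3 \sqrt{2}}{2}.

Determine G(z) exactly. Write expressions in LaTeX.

G(z) = \frac{6 \cos{\left(z + \frac{\pi}{4} \right)} + \operatorname{atan}{\left(\frac{3 z}{2} \right)} - 2}{2}

Since d/dz undoes antidifferentiation here, G(z) must give back the stated G'(z).
A general antiderivative is 3 \cos{\left(z + \frac{\pi}{4} \right)} + \frac{\operatorname{atan}{\left(\frac{3 z}{2} \right)}}{2} + C.
The condition gives C = -1 + \frac{3 \sqrt{2}}{2} - (\frac{3 \sqrt{2}}{2}) = -1.
So G(z) = \frac{6 \cos{\left(z + \frac{\pi}{4} \right)} + \operatorname{atan}{\left(\frac{3 z}{2} \right)} - 2}{2}.
Check: d/dz[\frac{6 \cos{\left(z + \frac{\pi}{4} \right)} + \operatorname{atan}{\left(\frac{3 z}{2} \right)} - 2}{2}] = \frac{- 27 z^{2} \sin{\left(z + \frac{\pi}{4} \right)} - 12 \sin{\left(z + \frac{\pi}{4} \right)} + 3}{9 z^{2} + 4}, which equals G'(z).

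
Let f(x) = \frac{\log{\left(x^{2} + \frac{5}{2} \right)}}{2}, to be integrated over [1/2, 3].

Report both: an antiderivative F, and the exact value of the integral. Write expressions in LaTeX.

Antiderivative: F(x) = \frac{x \log{\left(x^{2} + \frac{5}{2} \right)}}{2} - x + \frac{\sqrt{10} \operatorname{atan}{\left(\frac{\sqrt{10} x}{5} \right)}}{2}; value = - \frac{5}{2} - \frac{\sqrt{10} \operatorname{atan}{\left(\frac{\sqrt{10}}{10} \right)}}{2} - \frac{\log{\left(\frac{11}{4} \right)}}{4} + \frac{\sqrt{10} \operatorname{atan}{\left(\frac{3 \sqrt{10}}{5} \right)}}{2} + \frac{3 \log{\left(\frac{23}{2} \right)}}{2}

A first test for any F(x): its x-derivative must equal f(x) identically.
F(x) = \frac{x \log{\left(x^{2} + \frac{5}{2} \right)}}{2} - x + \frac{\sqrt{10} \operatorname{atan}{\left(\frac{\sqrt{10} x}{5} \right)}}{2} is an antiderivative of f.
Check: d/dx[\frac{x \log{\left(x^{2} + \frac{5}{2} \right)}}{2} - x + \frac{\sqrt{10} \operatorname{atan}{\left(\frac{\sqrt{10} x}{5} \right)}}{2}] = \frac{\log{\left(x^{2} + \frac{5}{2} \right)}}{2} = f(x).
F(3) = -3 + \frac{\sqrt{10} \operatorname{atan}{\left(\frac{3 \sqrt{10}}{5} \right)}}{2} + \frac{3 \log{\left(\frac{23}{2} \right)}}{2}; F(1/2) = - \frac{1}{2} + \frac{\log{\left(\frac{11}{4} \right)}}{4} + \frac{\sqrt{10} \operatorname{atan}{\left(\frac{\sqrt{10}}{10} \right)}}{2}.
Integral = F(3) - F(1/2) = - \frac{5}{2} - \frac{\sqrt{10} \operatorname{atan}{\left(\frac{\sqrt{10}}{10} \right)}}{2} - \frac{\log{\left(\frac{11}{4} \right)}}{4} + \frac{\sqrt{10} \operatorname{atan}{\left(\frac{3 \sqrt{10}}{5} \right)}}{2} + \frac{3 \log{\left(\frac{23}{2} \right)}}{2}.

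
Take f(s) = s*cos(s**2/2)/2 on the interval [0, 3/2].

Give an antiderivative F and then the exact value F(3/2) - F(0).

f matches the chain-rule pattern g'(h)*h' with inner function h(s) = s**2/2; substituting u = h(s) collapses the integral.
F(s) = sin(s**2/2)/2 is an antiderivative of f.
Check: d/ds[sin(s**2/2)/2] = s*cos(s**2/2)/2 = f(s).
F(3/2) = sin(9/8)/2; F(0) = 0.
Integral = F(3/2) - F(0) = sin(9/8)/2.

Antiderivative: F(s) = sin(s**2/2)/2; value = sin(9/8)/2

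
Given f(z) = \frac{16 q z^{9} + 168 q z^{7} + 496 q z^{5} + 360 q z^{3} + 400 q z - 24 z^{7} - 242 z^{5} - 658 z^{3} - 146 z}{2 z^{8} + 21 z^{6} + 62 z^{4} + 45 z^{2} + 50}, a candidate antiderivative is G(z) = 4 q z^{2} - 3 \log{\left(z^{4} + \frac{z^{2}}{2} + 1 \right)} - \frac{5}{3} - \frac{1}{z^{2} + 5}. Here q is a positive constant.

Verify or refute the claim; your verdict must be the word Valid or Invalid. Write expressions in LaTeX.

d/dz[G] = \frac{16 q z^{9} + 168 q z^{7} + 496 q z^{5} + 360 q z^{3} + 400 q z - 24 z^{7} - 242 z^{5} - 658 z^{3} - 146 z}{2 z^{8} + 21 z^{6} + 62 z^{4} + 45 z^{2} + 50}
This equals f(z) exactly, so the claim holds.

Valid - the claim checks out under differentiation.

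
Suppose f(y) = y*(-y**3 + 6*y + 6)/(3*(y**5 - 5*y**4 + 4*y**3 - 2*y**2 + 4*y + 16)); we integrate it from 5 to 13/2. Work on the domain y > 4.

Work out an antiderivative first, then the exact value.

Factor the denominator (3*(y - 4)*(y - 2)*(y + 1)*(y**2 + 2)) and decompose: f = (3*y - 8)/(27*(y**2 + 2)) - 1/(135*(y + 1)) - 5/(27*(y - 2)) - 34/(135*(y - 4)); each piece integrates to a log, atan, or power term.
F(y) = (-68*log(y - 4) - 50*log(y - 2) - 2*log(y + 1) + 15*log(y**2 + 2) - 40*sqrt(2)*atan(sqrt(2)*y/2))/270 is an antiderivative of f.
Check: d/dy[(-68*log(y - 4) - 50*log(y - 2) - 2*log(y + 1) + 15*log(y**2 + 2) - 40*sqrt(2)*atan(sqrt(2)*y/2))/270] = (-y**4 + 6*y**2 + 6*y)/(3*y**5 - 15*y**4 + 12*y**3 - 6*y**2 + 12*y + 48), which equals f(y).
F(13/2) = -4*sqrt(2)*atan(13*sqrt(2)/4)/27 - 5*log(9/2)/27 - 34*log(5/2)/135 - log(15/2)/135 + log(177/4)/18; F(5) = -4*sqrt(2)*atan(5*sqrt(2)/2)/27 - 5*log(3)/27 - log(6)/135 + log(27)/18.
Integral = F(13/2) - F(5) = -4*sqrt(2)*atan(13*sqrt(2)/4)/27 - 5*log(9/2)/27 - 34*log(5/2)/135 - log(27)/18 - log(15/2)/135 + log(6)/135 + 5*log(3)/27 + log(177/4)/18 + 4*sqrt(2)*atan(5*sqrt(2)/2)/27.

Antiderivative: F(y) = (-68*log(y - 4) - 50*log(y - 2) - 2*log(y + 1) + 15*log(y**2 + 2) - 40*sqrt(2)*atan(sqrt(2)*y/2))/270; value = -4*sqrt(2)*atan(13*sqrt(2)/4)/27 - 5*log(9/2)/27 - 34*log(5/2)/135 - log(27)/18 - log(15/2)/135 + log(6)/135 + 5*log(3)/27 + log(177/4)/18 + 4*sqrt(2)*atan(5*sqrt(2)/2)/27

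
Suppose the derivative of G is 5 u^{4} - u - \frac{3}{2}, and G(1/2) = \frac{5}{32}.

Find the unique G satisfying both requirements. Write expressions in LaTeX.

The integrand splits into summands that can be handled one at a time.
A general antiderivative is u^{5} - \frac{u^{2}}{2} - \frac{3 u}{2} + C.
The condition gives C = \frac{5}{32} - (- \frac{27}{32}) = 1.
So G(u) = u^{5} - \frac{u^{2}}{2} - \frac{3 u}{2} + 1.
Check: d/du[u^{5} - \frac{u^{2}}{2} - \frac{3 u}{2} + 1] = 5 u^{4} - u - \frac{3}{2} = G'(u).

G(u) = u^{5} - \frac{u^{2}}{2} - \frac{3 u}{2} + 1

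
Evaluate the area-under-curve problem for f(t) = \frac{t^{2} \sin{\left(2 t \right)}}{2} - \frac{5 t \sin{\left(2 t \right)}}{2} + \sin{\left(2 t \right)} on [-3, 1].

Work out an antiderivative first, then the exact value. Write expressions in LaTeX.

Antiderivative: F(t) = \frac{- 2 t^{2} \cos{\left(2 t \right)} + 2 t \sin{\left(2 t \right)} + 10 t \cos{\left(2 t \right)} - 5 \sin{\left(2 t \right)} - 3 \cos{\left(2 t \right)}}{8}; value = - \frac{3 \sin{\left(2 \right)}}{8} + \frac{5 \cos{\left(2 \right)}}{8} - \frac{11 \sin{\left(6 \right)}}{8} + \frac{51 \cos{\left(6 \right)}}{8}

Integrate term by term and add the pieces.
F(t) = \frac{- 2 t^{2} \cos{\left(2 t \right)} + 2 t \sin{\left(2 t \right)} + 10 t \cos{\left(2 t \right)} - 5 \sin{\left(2 t \right)} - 3 \cos{\left(2 t \right)}}{8} is an antiderivative of f.
Check: d/dt[\frac{- 2 t^{2} \cos{\left(2 t \right)} + 2 t \sin{\left(2 t \right)} + 10 t \cos{\left(2 t \right)} - 5 \sin{\left(2 t \right)} - 3 \cos{\left(2 t \right)}}{8}] = \frac{t^{2} \sin{\left(2 t \right)}}{2} - \frac{5 t \sin{\left(2 t \right)}}{2} + \sin{\left(2 t \right)} = f(t).
F(1) = - \frac{3 \sin{\left(2 \right)}}{8} + \frac{5 \cos{\left(2 \right)}}{8}; F(-3) = - \frac{51 \cos{\left(6 \right)}}{8} + \frac{11 \sin{\left(6 \right)}}{8}.
Integral = F(1) - F(-3) = - \frac{3 \sin{\left(2 \right)}}{8} + \frac{5 \cos{\left(2 \right)}}{8} - \frac{11 \sin{\left(6 \right)}}{8} + \frac{51 \cos{\left(6 \right)}}{8}.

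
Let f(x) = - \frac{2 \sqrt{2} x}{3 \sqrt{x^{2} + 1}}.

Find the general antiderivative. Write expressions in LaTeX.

F(x) = - \frac{4 \sqrt{\frac{x^{2}}{2} + \frac{1}{2}}}{3} + C

f matches the chain-rule pattern g'(h)*h' with inner function h(x) = \frac{x^{2}}{2} + \frac{1}{2}; substituting u = h(x) collapses the integral.
Check: d/dx[- \frac{4 \sqrt{\frac{x^{2}}{2} + \frac{1}{2}}}{3}] = - \frac{2 \sqrt{2} x}{3 \sqrt{x^{2} + 1}} = f(x).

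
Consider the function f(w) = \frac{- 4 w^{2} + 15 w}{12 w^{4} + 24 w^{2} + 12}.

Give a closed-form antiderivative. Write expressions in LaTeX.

Since d/dw undoes antidifferentiation here, F'(w) = f(w) is required of F(w).
Check: d/dw[\frac{- 4 w^{2} \operatorname{atan}{\left(w \right)} + 4 w - 4 \operatorname{atan}{\left(w \right)} - 15}{24 w^{2} + 24}] = \frac{- 4 w^{2} + 15 w}{12 w^{4} + 24 w^{2} + 12} = f(w).

An antiderivative is F(w) = \frac{- 4 w^{2} \operatorname{atan}{\left(w \right)} + 4 w - 4 \operatorname{atan}{\left(w \right)} - 15}{24 w^{2} + 24}.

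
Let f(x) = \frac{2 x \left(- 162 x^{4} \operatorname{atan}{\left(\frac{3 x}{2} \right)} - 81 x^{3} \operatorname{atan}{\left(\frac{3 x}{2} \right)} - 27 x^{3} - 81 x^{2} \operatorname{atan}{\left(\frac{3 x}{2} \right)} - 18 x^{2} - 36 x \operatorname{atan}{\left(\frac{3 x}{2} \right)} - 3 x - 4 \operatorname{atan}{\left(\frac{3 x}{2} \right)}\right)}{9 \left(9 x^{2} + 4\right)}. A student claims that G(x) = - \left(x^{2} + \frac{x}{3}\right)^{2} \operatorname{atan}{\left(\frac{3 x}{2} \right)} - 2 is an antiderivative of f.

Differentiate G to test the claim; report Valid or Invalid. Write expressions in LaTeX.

d/dx[G] = \frac{- 324 x^{5} \operatorname{atan}{\left(\frac{3 x}{2} \right)} - 162 x^{4} \operatorname{atan}{\left(\frac{3 x}{2} \right)} - 54 x^{4} - 162 x^{3} \operatorname{atan}{\left(\frac{3 x}{2} \right)} - 36 x^{3} - 72 x^{2} \operatorname{atan}{\left(\frac{3 x}{2} \right)} - 6 x^{2} - 8 x \operatorname{atan}{\left(\frac{3 x}{2} \right)}}{81 x^{2} + 36}
This equals f(x) exactly, so the claim holds.

Valid. The derivative of G reproduces f.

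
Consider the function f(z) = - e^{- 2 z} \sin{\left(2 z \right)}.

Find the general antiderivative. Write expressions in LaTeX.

Check any antiderivative F(z) by computing F'(z) and comparing it with f(z).
Check: d/dz[\frac{e^{- 2 z} \sin{\left(2 z \right)}}{4} + \frac{e^{- 2 z} \cos{\left(2 z \right)}}{4}] = - e^{- 2 z} \sin{\left(2 z \right)} = f(z).

F(z) = \frac{e^{- 2 z} \sin{\left(2 z \right)}}{4} + \frac{e^{- 2 z} \cos{\left(2 z \right)}}{4} + C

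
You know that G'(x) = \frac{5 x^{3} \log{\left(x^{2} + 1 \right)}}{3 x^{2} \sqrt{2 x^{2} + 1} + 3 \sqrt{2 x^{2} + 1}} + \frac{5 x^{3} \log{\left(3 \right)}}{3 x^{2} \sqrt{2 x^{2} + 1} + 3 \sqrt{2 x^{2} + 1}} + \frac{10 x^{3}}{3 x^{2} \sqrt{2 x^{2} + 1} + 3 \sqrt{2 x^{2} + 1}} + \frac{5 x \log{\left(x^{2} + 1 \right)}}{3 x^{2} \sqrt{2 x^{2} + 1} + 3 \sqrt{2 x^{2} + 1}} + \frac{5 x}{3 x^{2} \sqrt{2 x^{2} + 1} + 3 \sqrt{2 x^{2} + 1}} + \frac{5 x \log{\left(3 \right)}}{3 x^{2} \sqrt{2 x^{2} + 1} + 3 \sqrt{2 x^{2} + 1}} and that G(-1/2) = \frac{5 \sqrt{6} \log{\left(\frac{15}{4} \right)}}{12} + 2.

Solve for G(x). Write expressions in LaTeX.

G(x) = \frac{5 \sqrt{2 x^{2} + 1} \log{\left(3 x^{2} + 3 \right)} + 12}{6}

G'(x) has the shape u'v + uv' for u = \frac{5 \sqrt{2 x^{2} + 1}}{6} and v = \log{\left(3 x^{2} + 3 \right)} — it is the derivative of the product u*v.
A general antiderivative is \frac{5 \sqrt{2 x^{2} + 1} \log{\left(3 x^{2} + 3 \right)}}{6} + C.
The condition gives C = \frac{5 \sqrt{6} \log{\left(\frac{15}{4} \right)}}{12} + 2 - (\frac{5 \sqrt{6} \log{\left(\frac{15}{4} \right)}}{12}) = 2.
So G(x) = \frac{5 \sqrt{2 x^{2} + 1} \log{\left(3 x^{2} + 3 \right)} + 12}{6}.
Check: d/dx[\frac{5 \sqrt{2 x^{2} + 1} \log{\left(3 x^{2} + 3 \right)} + 12}{6}] = \frac{5 x^{3} \log{\left(x^{2} + 1 \right)} + 5 x^{3} \log{\left(3 \right)} + 10 x^{3} + 5 x \log{\left(x^{2} + 1 \right)} + 5 x + 5 x \log{\left(3 \right)}}{3 x^{2} \sqrt{2 x^{2} + 1} + 3 \sqrt{2 x^{2} + 1}}, which equals G'(x).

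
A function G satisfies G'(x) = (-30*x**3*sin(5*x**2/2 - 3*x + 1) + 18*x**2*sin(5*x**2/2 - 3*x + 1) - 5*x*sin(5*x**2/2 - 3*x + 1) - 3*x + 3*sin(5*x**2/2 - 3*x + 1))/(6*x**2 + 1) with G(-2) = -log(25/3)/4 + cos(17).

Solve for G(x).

Check a candidate G(x) by differentiating: d/dx[G] must match the given G'(x).
A general antiderivative is -log(2*x**2 + 1/3)/4 + cos(5*x**2/2 - 3*x + 1) + C.
The condition gives C = -log(25/3)/4 + cos(17) - (-log(25/3)/4 + cos(17)) = 0.
So G(x) = -log(2*x**2 + 1/3)/4 + cos(5*x**2/2 - 3*x + 1).
Check: d/dx[-log(2*x**2 + 1/3)/4 + cos(5*x**2/2 - 3*x + 1)] = (-30*x**3*sin(5*x**2/2 - 3*x + 1) + 18*x**2*sin(5*x**2/2 - 3*x + 1) - 5*x*sin(5*x**2/2 - 3*x + 1) - 3*x + 3*sin(5*x**2/2 - 3*x + 1))/(6*x**2 + 1) = G'(x).

G(x) = -log(2*x**2 + 1/3)/4 + cos(5*x**2/2 - 3*x + 1)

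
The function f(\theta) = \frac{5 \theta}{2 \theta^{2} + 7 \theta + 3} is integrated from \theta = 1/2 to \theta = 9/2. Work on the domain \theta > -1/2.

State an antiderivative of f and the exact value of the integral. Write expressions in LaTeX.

Factor the denominator (\left(\theta + 3\right) \left(2 \theta + 1\right)) and decompose: f = - \frac{1}{2 \theta + 1} + \frac{3}{\theta + 3}; each piece integrates to a log, atan, or power term.
F(\theta) = - \frac{\log{\left(\theta + \frac{1}{2} \right)}}{2} + 3 \log{\left(\theta + 3 \right)} is an antiderivative of f.
Check: d/d\theta[- \frac{\log{\left(\theta + \frac{1}{2} \right)}}{2} + 3 \log{\left(\theta + 3 \right)}] = \frac{5 \theta}{2 \theta^{2} + 7 \theta + 3} = f(\theta).
F(9/2) = - \frac{\log{\left(5 \right)}}{2} + 3 \log{\left(\frac{15}{2} \right)}; F(1/2) = 3 \log{\left(\frac{7}{2} \right)}.
Integral = F(9/2) - F(1/2) = - 3 \log{\left(\frac{7}{2} \right)} - \frac{\log{\left(5 \right)}}{2} + 3 \log{\left(\frac{15}{2} \right)}.

Antiderivative: F(\theta) = - \frac{\log{\left(\theta + \frac{1}{2} \right)}}{2} + 3 \log{\left(\theta + 3 \right)}; value = - 3 \log{\left(\frac{7}{2} \right)} - \frac{\log{\left(5 \right)}}{2} + 3 \log{\left(\frac{15}{2} \right)}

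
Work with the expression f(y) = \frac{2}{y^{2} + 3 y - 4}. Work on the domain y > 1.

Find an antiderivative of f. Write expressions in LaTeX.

An antiderivative is F(y) = \frac{2 \left(\log{\left(y - 1 \right)} - \log{\left(y + 4 \right)}\right)}{5}.

Factor the denominator (\left(y - 1\right) \left(y + 4\right)) and decompose: f = - \frac{2}{5 \left(y + 4\right)} + \frac{2}{5 \left(y - 1\right)}; each piece integrates to a log, atan, or power term.
Check: d/dy[\frac{2 \left(\log{\left(y - 1 \right)} - \log{\left(y + 4 \right)}\right)}{5}] = \frac{2}{y^{2} + 3 y - 4} = f(y).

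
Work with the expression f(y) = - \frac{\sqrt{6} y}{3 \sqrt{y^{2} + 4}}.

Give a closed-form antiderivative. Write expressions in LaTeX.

f matches the chain-rule pattern g'(h)*h' with inner function h(y) = \frac{3 y^{2}}{2} + 6; substituting u = h(y) collapses the integral.
Check: d/dy[- \frac{2 \sqrt{\frac{3 y^{2}}{2} + 6}}{3}] = - \frac{\sqrt{6} y}{3 \sqrt{y^{2} + 4}} = f(y).

An antiderivative is F(y) = - \frac{2 \sqrt{\frac{3 y^{2}}{2} + 6}}{3}.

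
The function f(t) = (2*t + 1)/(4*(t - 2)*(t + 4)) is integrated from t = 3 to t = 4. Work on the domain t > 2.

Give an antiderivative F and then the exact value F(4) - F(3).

Factor the denominator (4*(t - 2)*(t + 4)) and decompose: f = 7/(24*(t + 4)) + 5/(24*(t - 2)); each piece integrates to a log, atan, or power term.
F(t) = 5*log(t - 2)/24 + 7*log(t + 4)/24 is an antiderivative of f.
Check: d/dt[5*log(t - 2)/24 + 7*log(t + 4)/24] = (2*t + 1)/(4*t**2 + 8*t - 32), which equals f(t).
F(4) = 5*log(2)/24 + 7*log(8)/24; F(3) = 7*log(7)/24.
Integral = F(4) - F(3) = -7*log(7)/24 + 5*log(2)/24 + 7*log(8)/24.

Antiderivative: F(t) = 5*log(t - 2)/24 + 7*log(t + 4)/24; value = -7*log(7)/24 + 5*log(2)/24 + 7*log(8)/24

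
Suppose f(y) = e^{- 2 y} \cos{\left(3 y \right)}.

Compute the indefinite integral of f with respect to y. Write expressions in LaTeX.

Recover f(y) by differentiating a candidate F(y); any mismatch rules it out.
Check: d/dy[- \frac{\left(- 3 \sin{\left(3 y \right)} + 2 \cos{\left(3 y \right)}\right) e^{- 2 y}}{13}] = e^{- 2 y} \cos{\left(3 y \right)} = f(y).

F(y) = - \frac{\left(- 3 \sin{\left(3 y \right)} + 2 \cos{\left(3 y \right)}\right) e^{- 2 y}}{13} + C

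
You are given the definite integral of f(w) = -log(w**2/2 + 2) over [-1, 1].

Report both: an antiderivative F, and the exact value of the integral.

Antiderivative: F(w) = -w*log(w**2/2 + 2) + 2*w - 4*atan(w/2); value = -8*atan(1/2) - 2*log(5/2) + 4

Whatever form F(w) takes, F'(w) = f(w) is non-negotiable.
F(w) = -w*log(w**2/2 + 2) + 2*w - 4*atan(w/2) is an antiderivative of f.
Check: d/dw[-w*log(w**2/2 + 2) + 2*w - 4*atan(w/2)] = -log(w**2/2 + 2) = f(w).
F(1) = -4*atan(1/2) - log(5/2) + 2; F(-1) = -2 + log(5/2) + 4*atan(1/2).
Integral = F(1) - F(-1) = -8*atan(1/2) - 2*log(5/2) + 4.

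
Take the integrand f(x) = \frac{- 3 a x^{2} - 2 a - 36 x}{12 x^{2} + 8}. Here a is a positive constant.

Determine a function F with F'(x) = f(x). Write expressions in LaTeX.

An antiderivative is F(x) = - \frac{a x}{4} - \frac{3 \log{\left(2 x^{2} + \frac{4}{3} \right)}}{2}.

Any candidate F(x) must reproduce f(x) exactly when differentiated.
Check: d/dx[- \frac{a x}{4} - \frac{3 \log{\left(2 x^{2} + \frac{4}{3} \right)}}{2}] = \frac{- 3 a x^{2} - 2 a - 36 x}{12 x^{2} + 8} = f(x).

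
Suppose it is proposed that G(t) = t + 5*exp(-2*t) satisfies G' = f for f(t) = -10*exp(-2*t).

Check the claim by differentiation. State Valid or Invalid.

Invalid: d/dt[G] - f = 1, which is not 0.

d/dt[G] = (exp(2*t) - 10)*exp(-2*t)
d/dt[G] - f(t) = 1 != 0.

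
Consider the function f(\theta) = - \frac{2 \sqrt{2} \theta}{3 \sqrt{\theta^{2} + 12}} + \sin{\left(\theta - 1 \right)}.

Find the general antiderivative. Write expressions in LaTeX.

Integrate term by term and add the pieces.
Check: d/d\theta[- \frac{2 \sqrt{2} \sqrt{\theta^{2} + 12} + 3 \cos{\left(\theta - 1 \right)}}{3}] = \frac{- 2 \sqrt{2} \theta + 3 \sqrt{\theta^{2} + 12} \sin{\left(\theta - 1 \right)}}{3 \sqrt{\theta^{2} + 12}}, which equals f(\theta).

F(\theta) = - \frac{2 \sqrt{2} \sqrt{\theta^{2} + 12} + 3 \cos{\left(\theta - 1 \right)}}{3} + C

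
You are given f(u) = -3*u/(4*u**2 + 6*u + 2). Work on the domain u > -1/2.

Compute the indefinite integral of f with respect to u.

F(u) = 3*log(u + 1/2)/4 - 3*log(u + 1)/2 + C

Factor the denominator (2*(u + 1)*(2*u + 1)) and decompose: f = 3/(2*(2*u + 1)) - 3/(2*(u + 1)); each piece integrates to a log, atan, or power term.
Check: d/du[3*log(u + 1/2)/4 - 3*log(u + 1)/2] = -3*u/(4*u**2 + 6*u + 2) = f(u).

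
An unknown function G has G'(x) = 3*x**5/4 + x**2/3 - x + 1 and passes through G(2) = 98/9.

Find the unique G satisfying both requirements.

G(x) = x**6/8 + x**3/9 - x**2/2 + x + 2

Integrate term by term and add the pieces.
A general antiderivative is x**6/8 + x**3/9 - x**2/2 + x + C.
The condition gives C = 98/9 - (80/9) = 2.
So G(x) = x**6/8 + x**3/9 - x**2/2 + x + 2.
Check: d/dx[x**6/8 + x**3/9 - x**2/2 + x + 2] = 3*x**5/4 + x**2/3 - x + 1 = G'(x).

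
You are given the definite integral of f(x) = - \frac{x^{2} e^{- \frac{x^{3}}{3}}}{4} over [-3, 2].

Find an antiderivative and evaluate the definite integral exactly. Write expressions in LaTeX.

Antiderivative: F(x) = \frac{e^{- \frac{x^{3}}{3}}}{4}; value = - \frac{e^{9}}{4} + \frac{1}{4 e^{\frac{8}{3}}}

The substitution u = - \frac{x^{3}}{3} works: f is exactly (dF/du)*(du/dx) for that inner function.
F(x) = \frac{e^{- \frac{x^{3}}{3}}}{4} is an antiderivative of f.
Check: d/dx[\frac{e^{- \frac{x^{3}}{3}}}{4}] = - \frac{x^{2} e^{- \frac{x^{3}}{3}}}{4} = f(x).
F(2) = \frac{1}{4 e^{\frac{8}{3}}}; F(-3) = \frac{e^{9}}{4}.
Integral = F(2) - F(-3) = - \frac{e^{9}}{4} + \frac{1}{4 e^{\frac{8}{3}}}.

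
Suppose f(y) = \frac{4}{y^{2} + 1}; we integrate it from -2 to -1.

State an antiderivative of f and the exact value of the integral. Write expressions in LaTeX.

Check any antiderivative F(y) by computing F'(y) and comparing it with f(y).
F(y) = 4 \operatorname{atan}{\left(y \right)} is an antiderivative of f.
Check: d/dy[4 \operatorname{atan}{\left(y \right)}] = \frac{4}{y^{2} + 1} = f(y).
F(-1) = - \pi; F(-2) = - 4 \operatorname{atan}{\left(2 \right)}.
Integral = F(-1) - F(-2) = - \pi + 4 \operatorname{atan}{\left(2 \right)}.

Antiderivative: F(y) = 4 \operatorname{atan}{\left(y \right)}; value = - \pi + 4 \operatorname{atan}{\left(2 \right)}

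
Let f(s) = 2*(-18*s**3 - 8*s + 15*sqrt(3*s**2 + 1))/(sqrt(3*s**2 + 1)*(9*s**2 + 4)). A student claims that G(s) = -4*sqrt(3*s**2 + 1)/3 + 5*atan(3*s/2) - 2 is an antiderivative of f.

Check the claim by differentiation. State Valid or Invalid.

Valid - the claim checks out under differentiation.

d/ds[G] = (-36*s**3 - 16*s + 30*sqrt(3*s**2 + 1))/(9*s**2*sqrt(3*s**2 + 1) + 4*sqrt(3*s**2 + 1))
This equals f(s) exactly, so the claim holds.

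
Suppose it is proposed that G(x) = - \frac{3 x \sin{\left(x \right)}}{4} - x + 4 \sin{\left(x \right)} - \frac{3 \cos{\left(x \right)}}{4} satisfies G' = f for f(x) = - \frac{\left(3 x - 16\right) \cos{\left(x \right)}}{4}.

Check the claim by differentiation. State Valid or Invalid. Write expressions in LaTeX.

d/dx[G] = - \frac{3 x \cos{\left(x \right)}}{4} + 4 \cos{\left(x \right)} - 1
d/dx[G] - f(x) = -1 != 0.

Invalid: d/dx[G] - f = -1, which is not 0.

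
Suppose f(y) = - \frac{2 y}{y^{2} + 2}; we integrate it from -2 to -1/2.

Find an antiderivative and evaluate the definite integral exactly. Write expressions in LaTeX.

f matches the chain-rule pattern g'(h)*h' with inner function h(y) = y^{2} + 2; substituting u = h(y) collapses the integral.
F(y) = - \log{\left(y^{2} + 2 \right)} is an antiderivative of f.
Check: d/dy[- \log{\left(y^{2} + 2 \right)}] = - \frac{2 y}{y^{2} + 2} = f(y).
F(-1/2) = - \log{\left(\frac{9}{4} \right)}; F(-2) = - \log{\left(6 \right)}.
Integral = F(-1/2) - F(-2) = - \log{\left(\frac{9}{4} \right)} + \log{\left(6 \right)}.

Antiderivative: F(y) = - \log{\left(y^{2} + 2 \right)}; value = - \log{\left(\frac{9}{4} \right)} + \log{\left(6 \right)}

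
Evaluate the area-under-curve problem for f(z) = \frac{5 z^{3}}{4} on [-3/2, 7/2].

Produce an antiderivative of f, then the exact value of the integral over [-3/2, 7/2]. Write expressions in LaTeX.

Antiderivative: F(z) = \frac{5 z^{4}}{16}; value = \frac{725}{16}

An antiderivative F(z) passes only if d/dz[F] lands on f(z) exactly.
F(z) = \frac{5 z^{4}}{16} is an antiderivative of f.
Check: d/dz[\frac{5 z^{4}}{16}] = \frac{5 z^{3}}{4} = f(z).
F(7/2) = \frac{12005}{256}; F(-3/2) = \frac{405}{256}.
Integral = F(7/2) - F(-3/2) = \frac{725}{16}.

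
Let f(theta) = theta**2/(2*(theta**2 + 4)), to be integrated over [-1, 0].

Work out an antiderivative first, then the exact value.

Recover f(theta) by differentiating a candidate F(theta); any mismatch rules it out.
F(theta) = theta/2 - atan(theta/2) is an antiderivative of f.
Check: d/dtheta[theta/2 - atan(theta/2)] = theta**2/(2*theta**2 + 8), which equals f(theta).
F(0) = 0; F(-1) = -1/2 + atan(1/2).
Integral = F(0) - F(-1) = 1/2 - atan(1/2).

Antiderivative: F(theta) = theta/2 - atan(theta/2); value = 1/2 - atan(1/2)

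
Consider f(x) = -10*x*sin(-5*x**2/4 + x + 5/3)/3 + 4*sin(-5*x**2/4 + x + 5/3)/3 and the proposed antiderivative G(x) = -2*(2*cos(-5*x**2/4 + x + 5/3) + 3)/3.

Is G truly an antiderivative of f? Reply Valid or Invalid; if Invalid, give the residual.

Valid: G'(x) = f(x).

d/dx[G] = -10*x*sin(-5*x**2/4 + x + 5/3)/3 + 4*sin(-5*x**2/4 + x + 5/3)/3
This equals f(x) exactly, so the claim holds.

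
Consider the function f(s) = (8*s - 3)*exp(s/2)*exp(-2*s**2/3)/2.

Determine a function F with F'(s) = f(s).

f matches the chain-rule pattern g'(h)*h' with inner function h(s) = -2*s**2/3 + s/2; substituting u = h(s) collapses the integral.
Check: d/ds[-3*exp(s/2)*exp(-2*s**2/3)] = (8*s*exp(s/2) - 3*exp(s/2))*exp(-2*s**2/3)/2, which equals f(s).

An antiderivative is F(s) = -3*exp(s/2)*exp(-2*s**2/3).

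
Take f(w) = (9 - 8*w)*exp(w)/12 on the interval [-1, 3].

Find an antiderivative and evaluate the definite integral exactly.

f has the shape u'v + uv' for u = 17/12 - 2*w/3 and v = exp(w) — it is the derivative of the product u*v.
F(w) = (17 - 8*w)*exp(w)/12 is an antiderivative of f.
Check: d/dw[(17 - 8*w)*exp(w)/12] = -2*w*exp(w)/3 + 3*exp(w)/4, which equals f(w).
F(3) = -7*exp(3)/12; F(-1) = 25*exp(-1)/12.
Integral = F(3) - F(-1) = -7*exp(3)/12 - 25*exp(-1)/12.

Antiderivative: F(w) = (17 - 8*w)*exp(w)/12; value = -7*exp(3)/12 - 25*exp(-1)/12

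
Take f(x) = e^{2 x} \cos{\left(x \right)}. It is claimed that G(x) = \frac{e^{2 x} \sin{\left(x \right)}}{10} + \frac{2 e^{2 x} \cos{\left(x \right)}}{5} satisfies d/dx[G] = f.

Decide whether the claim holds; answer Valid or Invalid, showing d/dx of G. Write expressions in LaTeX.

Invalid: d/dx[G] - f = - \frac{e^{2 x} \sin{\left(x \right)}}{5} - \frac{e^{2 x} \cos{\left(x \right)}}{10}, which is not 0.

d/dx[G] = - \frac{e^{2 x} \sin{\left(x \right)}}{5} + \frac{9 e^{2 x} \cos{\left(x \right)}}{10}
d/dx[G] - f(x) = - \frac{e^{2 x} \sin{\left(x \right)}}{5} - \frac{e^{2 x} \cos{\left(x \right)}}{10} != 0.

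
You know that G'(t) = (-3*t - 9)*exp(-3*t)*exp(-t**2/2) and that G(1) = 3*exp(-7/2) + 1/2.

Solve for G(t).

G(t) = (6*exp(-t**2/2 - 3*t) + 1)/2

G'(t) matches the chain-rule pattern g'(h)*h' with inner function h(t) = -t**2/2 - 3*t; substituting u = h(t) collapses the integral.
A general antiderivative is 3*exp(-t**2/2 - 3*t) + C.
The condition gives C = 3*exp(-7/2) + 1/2 - (3*exp(-7/2)) = 1/2.
So G(t) = (6*exp(-t**2/2 - 3*t) + 1)/2.
Check: d/dt[(6*exp(-t**2/2 - 3*t) + 1)/2] = (-3*t - 9)*exp(-3*t)*exp(-t**2/2) = G'(t).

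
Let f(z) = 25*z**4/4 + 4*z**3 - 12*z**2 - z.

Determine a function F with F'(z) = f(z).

An antiderivative is F(z) = z**2*(5*z**3 + 4*z**2 - 16*z - 2)/4.

Integrate term by term and add the pieces.
Check: d/dz[z**2*(5*z**3 + 4*z**2 - 16*z - 2)/4] = 25*z**4/4 + 4*z**3 - 12*z**2 - z = f(z).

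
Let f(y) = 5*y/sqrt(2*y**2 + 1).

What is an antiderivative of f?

An antiderivative is F(y) = 5*sqrt(2*y**2 + 1)/2.

f matches the chain-rule pattern g'(h)*h' with inner function h(y) = 2*y**2 + 1; substituting u = h(y) collapses the integral.
Check: d/dy[5*sqrt(2*y**2 + 1)/2] = 5*y/sqrt(2*y**2 + 1) = f(y).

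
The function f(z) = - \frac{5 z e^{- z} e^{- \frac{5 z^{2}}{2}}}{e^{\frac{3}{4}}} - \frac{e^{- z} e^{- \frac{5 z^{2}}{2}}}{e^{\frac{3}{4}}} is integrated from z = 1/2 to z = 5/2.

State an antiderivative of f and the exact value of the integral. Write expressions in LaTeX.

Antiderivative: F(z) = \frac{e^{- z} e^{- \frac{5 z^{2}}{2}}}{e^{\frac{3}{4}}}; value = - \frac{1}{e^{\frac{15}{8}}} + e^{- \frac{151}{8}}

The substitution u = - \frac{5 z^{2}}{2} - z - \frac{3}{4} works: f is exactly (dF/du)*(du/dz) for that inner function.
F(z) = \frac{e^{- z} e^{- \frac{5 z^{2}}{2}}}{e^{\frac{3}{4}}} is an antiderivative of f.
Check: d/dz[\frac{e^{- z} e^{- \frac{5 z^{2}}{2}}}{e^{\frac{3}{4}}}] = \frac{\left(- 5 z - 1\right) e^{- z} e^{- \frac{5 z^{2}}{2}}}{e^{\frac{3}{4}}}, which equals f(z).
F(5/2) = e^{- \frac{151}{8}}; F(1/2) = e^{- \frac{15}{8}}.
Integral = F(5/2) - F(1/2) = - \frac{1}{e^{\frac{15}{8}}} + e^{- \frac{151}{8}}.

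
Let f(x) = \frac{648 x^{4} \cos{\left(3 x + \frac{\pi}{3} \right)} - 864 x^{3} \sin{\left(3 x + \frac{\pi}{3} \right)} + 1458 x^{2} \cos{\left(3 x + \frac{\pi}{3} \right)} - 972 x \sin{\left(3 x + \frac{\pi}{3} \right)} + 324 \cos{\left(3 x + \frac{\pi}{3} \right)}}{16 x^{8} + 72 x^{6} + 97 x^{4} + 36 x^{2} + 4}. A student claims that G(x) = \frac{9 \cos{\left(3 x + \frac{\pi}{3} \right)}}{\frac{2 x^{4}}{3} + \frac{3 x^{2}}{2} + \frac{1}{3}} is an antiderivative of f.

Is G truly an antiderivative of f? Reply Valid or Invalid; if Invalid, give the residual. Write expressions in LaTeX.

d/dx[G] = \frac{- 648 x^{4} \sin{\left(3 x + \frac{\pi}{3} \right)} - 864 x^{3} \cos{\left(3 x + \frac{\pi}{3} \right)} - 1458 x^{2} \sin{\left(3 x + \frac{\pi}{3} \right)} - 972 x \cos{\left(3 x + \frac{\pi}{3} \right)} - 324 \sin{\left(3 x + \frac{\pi}{3} \right)}}{16 x^{8} + 72 x^{6} + 97 x^{4} + 36 x^{2} + 4}
d/dx[G] - f(x) = \frac{- 648 x^{4} \sin{\left(3 x + \frac{\pi}{3} \right)} - 648 x^{4} \cos{\left(3 x + \frac{\pi}{3} \right)} + 864 x^{3} \sin{\left(3 x + \frac{\pi}{3} \right)} - 864 x^{3} \cos{\left(3 x + \frac{\pi}{3} \right)} - 1458 x^{2} \sin{\left(3 x + \frac{\pi}{3} \right)} - 1458 x^{2} \cos{\left(3 x + \frac{\pi}{3} \right)} + 972 x \sin{\left(3 x + \frac{\pi}{3} \right)} - 972 x \cos{\left(3 x + \frac{\pi}{3} \right)} - 324 \sin{\left(3 x + \frac{\pi}{3} \right)} - 324 \cos{\left(3 x + \frac{\pi}{3} \right)}}{16 x^{8} + 72 x^{6} + 97 x^{4} + 36 x^{2} + 4} != 0.

Invalid: d/dx[G] - f = \frac{- 648 x^{4} \sin{\left(3 x + \frac{\pi}{3} \right)} - 648 x^{4} \cos{\left(3 x + \frac{\pi}{3} \right)} + 864 x^{3} \sin{\left(3 x + \frac{\pi}{3} \right)} - 864 x^{3} \cos{\left(3 x + \frac{\pi}{3} \right)} - 1458 x^{2} \sin{\left(3 x + \frac{\pi}{3} \right)} - 1458 x^{2} \cos{\left(3 x + \frac{\pi}{3} \right)} + 972 x \sin{\left(3 x + \frac{\pi}{3} \right)} - 972 x \cos{\left(3 x + \frac{\pi}{3} \right)} - 324 \sin{\left(3 x + \frac{\pi}{3} \right)} - 324 \cos{\left(3 x + \frac{\pi}{3} \right)}}{16 x^{8} + 72 x^{6} + 97 x^{4} + 36 x^{2} + 4}, which is not 0.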